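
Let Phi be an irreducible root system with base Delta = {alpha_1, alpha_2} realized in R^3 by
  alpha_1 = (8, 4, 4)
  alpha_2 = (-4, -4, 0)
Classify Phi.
Compute the Cartan integers a_ij = 2(alpha_i, alpha_j)/(alpha_j, alpha_j); the resulting 2x2 Cartan matrix is
[[2, -3], [-1, 2]].
The roots have two lengths (squared-length ratio 3:1); the short ones are alpha_{2}. The associated Dynkin diagram is two nodes joined by a triple edge (G_2), so the type is G_2.

G_2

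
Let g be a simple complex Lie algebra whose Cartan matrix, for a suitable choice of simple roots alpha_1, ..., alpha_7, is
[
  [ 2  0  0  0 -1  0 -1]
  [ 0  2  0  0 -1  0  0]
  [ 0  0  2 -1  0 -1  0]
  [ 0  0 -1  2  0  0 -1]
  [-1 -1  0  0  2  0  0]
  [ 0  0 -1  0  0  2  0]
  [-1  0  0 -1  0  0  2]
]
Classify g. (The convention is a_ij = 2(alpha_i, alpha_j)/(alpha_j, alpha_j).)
The matrix has rank 7 with 2's on the diagonal. Reading the off-diagonal entries as Dynkin edges (a single edge where a_ij = a_ji = -1; a double or triple edge where a_ij * a_ji = 2 or 3), the diagram is a chain of 7 nodes with single edges (A_7). One simple-root ordering that puts it in standard form is (alpha_2, alpha_5, alpha_1, alpha_7, alpha_4, alpha_3, alpha_6). So the algebra is type A_7, i.e. sl(8).

A_7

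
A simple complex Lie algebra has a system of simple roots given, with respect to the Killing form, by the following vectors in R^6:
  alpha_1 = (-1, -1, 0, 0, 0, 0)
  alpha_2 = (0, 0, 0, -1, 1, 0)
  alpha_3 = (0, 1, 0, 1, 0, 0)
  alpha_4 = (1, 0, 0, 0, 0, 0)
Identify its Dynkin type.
Compute the Cartan integers a_ij = 2(alpha_i, alpha_j)/(alpha_j, alpha_j); the resulting 4x4 Cartan matrix is
[[2, 0, -1, -2], [0, 2, -1, 0], [-1, -1, 2, 0], [-1, 0, 0, 2]].
The roots have two lengths (squared-length ratio 2:1); the short ones are alpha_{4}. The associated Dynkin diagram is a chain of 4 nodes with a double edge at one end; the terminal node there is the unique short simple root (B_4), so the type is B_4 (the algebra so(9)).

B_4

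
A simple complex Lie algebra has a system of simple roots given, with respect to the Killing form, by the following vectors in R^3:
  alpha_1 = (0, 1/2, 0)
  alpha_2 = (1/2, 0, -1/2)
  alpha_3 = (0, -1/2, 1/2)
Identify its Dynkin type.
Compute the Cartan integers a_ij = 2(alpha_i, alpha_j)/(alpha_j, alpha_j); the resulting 3x3 Cartan matrix is
[[2, 0, -1], [0, 2, -1], [-2, -1, 2]].
The roots have two lengths (squared-length ratio 2:1); the short ones are alpha_{1}. The associated Dynkin diagram is a chain of 3 nodes with a double edge at one end; the terminal node there is the unique short simple root (B_3), so the type is B_3 (the algebra so(7)).

B_3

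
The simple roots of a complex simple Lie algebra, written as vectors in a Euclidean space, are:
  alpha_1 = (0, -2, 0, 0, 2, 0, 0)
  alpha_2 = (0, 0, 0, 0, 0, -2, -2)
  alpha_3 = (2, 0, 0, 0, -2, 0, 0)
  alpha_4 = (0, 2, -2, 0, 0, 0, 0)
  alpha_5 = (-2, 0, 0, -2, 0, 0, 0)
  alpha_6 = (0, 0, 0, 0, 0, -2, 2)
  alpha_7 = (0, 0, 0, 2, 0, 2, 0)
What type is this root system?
D_7

Compute the Cartan integers a_ij = 2(alpha_i, alpha_j)/(alpha_j, alpha_j); the resulting 7x7 Cartan matrix is
[[2, 0, -1, -1, 0, 0, 0], [0, 2, 0, 0, 0, 0, -1], [-1, 0, 2, 0, -1, 0, 0], [-1, 0, 0, 2, 0, 0, 0], [0, 0, -1, 0, 2, 0, -1], [0, 0, 0, 0, 0, 2, -1], [0, -1, 0, 0, -1, -1, 2]].
All simple roots have the same length, so the diagram is simply laced. The associated Dynkin diagram is a chain of 5 nodes with a fork of two nodes at one end (D_7), so the type is D_7 (the algebra so(14)).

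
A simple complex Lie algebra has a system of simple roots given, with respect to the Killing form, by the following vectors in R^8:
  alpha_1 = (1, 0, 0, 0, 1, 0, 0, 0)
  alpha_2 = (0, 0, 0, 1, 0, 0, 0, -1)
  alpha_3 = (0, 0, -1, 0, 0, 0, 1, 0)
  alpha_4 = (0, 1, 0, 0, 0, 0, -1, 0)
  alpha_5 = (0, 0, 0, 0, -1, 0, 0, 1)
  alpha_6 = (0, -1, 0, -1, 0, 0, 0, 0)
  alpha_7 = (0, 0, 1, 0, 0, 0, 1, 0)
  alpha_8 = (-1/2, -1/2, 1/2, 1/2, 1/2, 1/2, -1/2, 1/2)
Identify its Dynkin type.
Compute the Cartan integers a_ij = 2(alpha_i, alpha_j)/(alpha_j, alpha_j); the resulting 8x8 Cartan matrix is
[[2, 0, 0, 0, -1, 0, 0, 0], [0, 2, 0, 0, -1, -1, 0, 0], [0, 0, 2, -1, 0, 0, 0, -1], [0, 0, -1, 2, 0, -1, -1, 0], [-1, -1, 0, 0, 2, 0, 0, 0], [0, -1, 0, -1, 0, 2, 0, 0], [0, 0, 0, -1, 0, 0, 2, 0], [0, 0, -1, 0, 0, 0, 0, 2]].
All simple roots have the same length, so the diagram is simply laced. The associated Dynkin diagram is a chain of 7 nodes with one extra node attached to the third node from one end (E_8), so the type is E_8.

E8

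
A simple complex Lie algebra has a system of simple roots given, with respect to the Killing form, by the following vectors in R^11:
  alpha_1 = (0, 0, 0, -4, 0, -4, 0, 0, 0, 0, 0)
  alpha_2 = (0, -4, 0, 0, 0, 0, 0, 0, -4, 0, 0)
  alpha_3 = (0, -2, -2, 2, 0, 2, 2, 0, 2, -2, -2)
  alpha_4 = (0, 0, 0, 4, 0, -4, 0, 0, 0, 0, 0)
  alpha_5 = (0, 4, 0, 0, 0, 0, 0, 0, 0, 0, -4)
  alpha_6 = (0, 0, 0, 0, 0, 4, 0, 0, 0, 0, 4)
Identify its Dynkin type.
E_6

Compute the Cartan integers a_ij = 2(alpha_i, alpha_j)/(alpha_j, alpha_j); the resulting 6x6 Cartan matrix is
[[2, 0, -1, 0, 0, -1], [0, 2, 0, 0, -1, 0], [-1, 0, 2, 0, 0, 0], [0, 0, 0, 2, 0, -1], [0, -1, 0, 0, 2, -1], [-1, 0, 0, -1, -1, 2]].
All simple roots have the same length, so the diagram is simply laced. The associated Dynkin diagram is a chain of 5 nodes with one extra node attached to the third node from one end (E_6), so the type is E_6.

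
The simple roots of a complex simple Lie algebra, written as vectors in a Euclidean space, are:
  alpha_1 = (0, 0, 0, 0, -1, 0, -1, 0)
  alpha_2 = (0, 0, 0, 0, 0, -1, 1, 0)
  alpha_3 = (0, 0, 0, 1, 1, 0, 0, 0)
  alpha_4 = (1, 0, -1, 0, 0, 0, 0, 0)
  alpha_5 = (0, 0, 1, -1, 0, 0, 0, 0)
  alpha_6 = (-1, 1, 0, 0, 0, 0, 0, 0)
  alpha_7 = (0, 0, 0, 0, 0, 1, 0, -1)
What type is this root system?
Compute the Cartan integers a_ij = 2(alpha_i, alpha_j)/(alpha_j, alpha_j); the resulting 7x7 Cartan matrix is
[[2, -1, -1, 0, 0, 0, 0], [-1, 2, 0, 0, 0, 0, -1], [-1, 0, 2, 0, -1, 0, 0], [0, 0, 0, 2, -1, -1, 0], [0, 0, -1, -1, 2, 0, 0], [0, 0, 0, -1, 0, 2, 0], [0, -1, 0, 0, 0, 0, 2]].
All simple roots have the same length, so the diagram is simply laced. The associated Dynkin diagram is a chain of 7 nodes with single edges (A_7), so the type is A_7 (the algebra sl(8)).

type A_7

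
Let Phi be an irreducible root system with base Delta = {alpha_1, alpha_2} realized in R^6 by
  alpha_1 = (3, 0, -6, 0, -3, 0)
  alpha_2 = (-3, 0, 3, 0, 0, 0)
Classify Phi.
G2

Compute the Cartan integers a_ij = 2(alpha_i, alpha_j)/(alpha_j, alpha_j); the resulting 2x2 Cartan matrix is
[[2, -3], [-1, 2]].
The roots have two lengths (squared-length ratio 3:1); the short ones are alpha_{2}. The associated Dynkin diagram is two nodes joined by a triple edge (G_2), so the type is G_2.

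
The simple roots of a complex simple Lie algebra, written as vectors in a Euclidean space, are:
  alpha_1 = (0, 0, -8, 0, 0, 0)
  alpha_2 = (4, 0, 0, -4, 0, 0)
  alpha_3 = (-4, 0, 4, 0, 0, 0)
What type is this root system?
C3

Compute the Cartan integers a_ij = 2(alpha_i, alpha_j)/(alpha_j, alpha_j); the resulting 3x3 Cartan matrix is
[[2, 0, -2], [0, 2, -1], [-1, -1, 2]].
The roots have two lengths (squared-length ratio 2:1); the short ones are alpha_{2,3}. The associated Dynkin diagram is a chain of 3 nodes with a double edge at one end; the terminal node there is the unique long simple root (C_3), so the type is C_3 (the algebra sp(6)).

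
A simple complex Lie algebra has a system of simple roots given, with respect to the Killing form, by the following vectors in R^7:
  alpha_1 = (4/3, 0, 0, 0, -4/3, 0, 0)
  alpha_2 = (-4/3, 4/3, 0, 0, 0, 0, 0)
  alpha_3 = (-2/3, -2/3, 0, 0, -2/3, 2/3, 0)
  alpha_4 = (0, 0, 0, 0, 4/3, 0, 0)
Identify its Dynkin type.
Compute the Cartan integers a_ij = 2(alpha_i, alpha_j)/(alpha_j, alpha_j); the resulting 4x4 Cartan matrix is
[[2, -1, 0, -2], [-1, 2, 0, 0], [0, 0, 2, -1], [-1, 0, -1, 2]].
The roots have two lengths (squared-length ratio 2:1); the short ones are alpha_{3,4}. The associated Dynkin diagram is a chain of 4 nodes with a double edge between the middle two (F_4), so the type is F_4.

F_4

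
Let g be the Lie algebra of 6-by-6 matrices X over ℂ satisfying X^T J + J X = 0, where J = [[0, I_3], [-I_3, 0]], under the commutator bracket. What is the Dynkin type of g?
C_3 (sp(6))

This is sp(6), which has dimension 6(6+1)/2 = 21 and rank 6/2 = 3. In the classification of classical Lie algebras, the symplectic algebra sp(2n) has type C_n; here n = 3, so the Dynkin diagram is a chain of 3 nodes with a double edge at one end; the terminal node there is the unique long simple root (C_3). Hence the type is C_3.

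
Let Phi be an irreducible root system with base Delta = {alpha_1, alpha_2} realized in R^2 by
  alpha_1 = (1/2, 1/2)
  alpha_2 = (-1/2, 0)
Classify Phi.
B_2 (so(5))

Compute the Cartan integers a_ij = 2(alpha_i, alpha_j)/(alpha_j, alpha_j); the resulting 2x2 Cartan matrix is
[[2, -2], [-1, 2]].
The roots have two lengths (squared-length ratio 2:1); the short ones are alpha_{2}. The associated Dynkin diagram is a chain of 2 nodes with a double edge at one end; the terminal node there is the unique short simple root (B_2), so the type is B_2 (the algebra so(5)).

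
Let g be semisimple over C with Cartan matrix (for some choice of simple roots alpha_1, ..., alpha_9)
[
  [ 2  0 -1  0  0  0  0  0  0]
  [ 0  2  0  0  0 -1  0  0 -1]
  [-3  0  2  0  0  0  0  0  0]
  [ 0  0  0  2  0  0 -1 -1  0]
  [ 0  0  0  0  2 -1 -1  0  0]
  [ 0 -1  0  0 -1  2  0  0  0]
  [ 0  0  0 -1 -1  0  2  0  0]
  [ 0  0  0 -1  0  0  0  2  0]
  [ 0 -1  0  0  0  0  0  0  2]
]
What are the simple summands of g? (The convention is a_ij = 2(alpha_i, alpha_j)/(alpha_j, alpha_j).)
The diagram associated to this matrix has two connected components: the simple roots {alpha_2, alpha_4, alpha_5, alpha_6, alpha_7, alpha_8, alpha_9} form a chain of 7 nodes with single edges (A_7), and {alpha_1, alpha_3} form two nodes joined by a triple edge (G_2). A semisimple Lie algebra decomposes uniquely as the direct sum of simple ideals, one per connected component of its Dynkin diagram, so g ≅ A_7 ⊕ G_2 (dimension 63 + 14 = 77).

A_7 + G_2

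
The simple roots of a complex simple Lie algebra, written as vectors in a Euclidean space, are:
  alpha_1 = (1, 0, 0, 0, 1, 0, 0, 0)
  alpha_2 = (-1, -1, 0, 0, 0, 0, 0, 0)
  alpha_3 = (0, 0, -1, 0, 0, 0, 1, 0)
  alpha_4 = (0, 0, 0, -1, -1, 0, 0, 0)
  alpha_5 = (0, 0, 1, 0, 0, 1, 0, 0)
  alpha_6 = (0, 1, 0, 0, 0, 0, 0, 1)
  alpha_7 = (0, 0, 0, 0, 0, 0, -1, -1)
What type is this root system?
Compute the Cartan integers a_ij = 2(alpha_i, alpha_j)/(alpha_j, alpha_j); the resulting 7x7 Cartan matrix is
[[2, -1, 0, -1, 0, 0, 0], [-1, 2, 0, 0, 0, -1, 0], [0, 0, 2, 0, -1, 0, -1], [-1, 0, 0, 2, 0, 0, 0], [0, 0, -1, 0, 2, 0, 0], [0, -1, 0, 0, 0, 2, -1], [0, 0, -1, 0, 0, -1, 2]].
All simple roots have the same length, so the diagram is simply laced. The associated Dynkin diagram is a chain of 7 nodes with single edges (A_7), so the type is A_7 (the algebra sl(8)).

A_7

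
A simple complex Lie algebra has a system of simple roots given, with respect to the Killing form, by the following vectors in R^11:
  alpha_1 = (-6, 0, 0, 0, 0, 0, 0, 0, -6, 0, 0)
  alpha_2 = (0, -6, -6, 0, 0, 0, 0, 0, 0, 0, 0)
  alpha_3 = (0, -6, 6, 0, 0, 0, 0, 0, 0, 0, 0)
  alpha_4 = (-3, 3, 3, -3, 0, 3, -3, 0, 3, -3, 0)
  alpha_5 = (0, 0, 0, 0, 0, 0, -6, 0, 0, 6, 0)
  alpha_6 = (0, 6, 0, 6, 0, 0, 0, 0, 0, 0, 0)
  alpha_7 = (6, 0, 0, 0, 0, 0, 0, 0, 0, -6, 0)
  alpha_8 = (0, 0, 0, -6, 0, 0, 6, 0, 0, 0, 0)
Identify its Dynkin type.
E_8

Compute the Cartan integers a_ij = 2(alpha_i, alpha_j)/(alpha_j, alpha_j); the resulting 8x8 Cartan matrix is
[[2, 0, 0, 0, 0, 0, -1, 0], [0, 2, 0, -1, 0, -1, 0, 0], [0, 0, 2, 0, 0, -1, 0, 0], [0, -1, 0, 2, 0, 0, 0, 0], [0, 0, 0, 0, 2, 0, -1, -1], [0, -1, -1, 0, 0, 2, 0, -1], [-1, 0, 0, 0, -1, 0, 2, 0], [0, 0, 0, 0, -1, -1, 0, 2]].
All simple roots have the same length, so the diagram is simply laced. The associated Dynkin diagram is a chain of 7 nodes with one extra node attached to the third node from one end (E_8), so the type is E_8.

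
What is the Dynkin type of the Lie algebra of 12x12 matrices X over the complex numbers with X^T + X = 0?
type D_6

This is so(12) with 12 even, which has dimension 12(12-1)/2 = 66 and rank 12/2 = 6. In the classification of classical Lie algebras, the orthogonal algebra so(2n) in an even number of variables has type D_n; here n = 6, so the Dynkin diagram is a chain of 4 nodes with a fork of two nodes at one end (D_6). Hence the type is D_6.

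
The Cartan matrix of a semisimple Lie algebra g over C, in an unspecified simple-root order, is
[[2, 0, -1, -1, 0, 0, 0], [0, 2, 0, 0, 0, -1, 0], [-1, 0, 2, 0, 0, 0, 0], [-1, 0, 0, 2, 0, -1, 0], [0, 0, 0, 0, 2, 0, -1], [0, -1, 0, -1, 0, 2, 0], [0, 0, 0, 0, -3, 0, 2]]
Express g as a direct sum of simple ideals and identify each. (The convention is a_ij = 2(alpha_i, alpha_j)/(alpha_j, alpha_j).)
A5 ⊕ G2

The diagram associated to this matrix has two connected components: the simple roots {alpha_1, alpha_2, alpha_3, alpha_4, alpha_6} form a chain of 5 nodes with single edges (A_5), and {alpha_5, alpha_7} form two nodes joined by a triple edge (G_2). A semisimple Lie algebra decomposes uniquely as the direct sum of simple ideals, one per connected component of its Dynkin diagram, so g ≅ A_5 ⊕ G_2 (dimension 35 + 14 = 49).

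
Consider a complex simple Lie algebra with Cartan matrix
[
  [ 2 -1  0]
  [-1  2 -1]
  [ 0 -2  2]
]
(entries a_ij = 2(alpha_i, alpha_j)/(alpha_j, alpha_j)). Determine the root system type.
type C_3

The matrix has rank 3 with 2's on the diagonal. Reading the off-diagonal entries as Dynkin edges (a single edge where a_ij = a_ji = -1; a double or triple edge where a_ij * a_ji = 2 or 3), the diagram is a chain of 3 nodes with a double edge at one end; the terminal node there is the unique long simple root (C_3). One simple-root ordering that puts it in standard form is (alpha_1, alpha_2, alpha_3). So the algebra is type C_3, i.e. sp(6).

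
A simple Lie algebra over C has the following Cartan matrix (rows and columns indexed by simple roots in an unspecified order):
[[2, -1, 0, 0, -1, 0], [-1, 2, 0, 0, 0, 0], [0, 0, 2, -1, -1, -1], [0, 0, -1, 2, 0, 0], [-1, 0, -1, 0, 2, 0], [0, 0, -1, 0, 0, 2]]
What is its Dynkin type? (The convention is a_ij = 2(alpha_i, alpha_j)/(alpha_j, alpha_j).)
The matrix has rank 6 with 2's on the diagonal. Reading the off-diagonal entries as Dynkin edges (a single edge where a_ij = a_ji = -1; a double or triple edge where a_ij * a_ji = 2 or 3), the diagram is a chain of 4 nodes with a fork of two nodes at one end (D_6). One simple-root ordering that puts it in standard form is (alpha_2, alpha_1, alpha_5, alpha_3, alpha_4, alpha_6). So the algebra is type D_6, i.e. so(12).

type D_6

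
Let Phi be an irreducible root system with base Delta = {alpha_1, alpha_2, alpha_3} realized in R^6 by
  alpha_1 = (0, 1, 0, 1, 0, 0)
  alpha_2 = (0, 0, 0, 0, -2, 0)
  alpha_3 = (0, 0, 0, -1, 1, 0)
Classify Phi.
Compute the Cartan integers a_ij = 2(alpha_i, alpha_j)/(alpha_j, alpha_j); the resulting 3x3 Cartan matrix is
[[2, 0, -1], [0, 2, -2], [-1, -1, 2]].
The roots have two lengths (squared-length ratio 2:1); the short ones are alpha_{1,3}. The associated Dynkin diagram is a chain of 3 nodes with a double edge at one end; the terminal node there is the unique long simple root (C_3), so the type is C_3 (the algebra sp(6)).

C_3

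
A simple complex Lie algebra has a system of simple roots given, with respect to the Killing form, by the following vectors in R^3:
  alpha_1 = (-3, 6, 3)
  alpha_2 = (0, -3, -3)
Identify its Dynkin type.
G_2

Compute the Cartan integers a_ij = 2(alpha_i, alpha_j)/(alpha_j, alpha_j); the resulting 2x2 Cartan matrix is
[[2, -3], [-1, 2]].
The roots have two lengths (squared-length ratio 3:1); the short ones are alpha_{2}. The associated Dynkin diagram is two nodes joined by a triple edge (G_2), so the type is G_2.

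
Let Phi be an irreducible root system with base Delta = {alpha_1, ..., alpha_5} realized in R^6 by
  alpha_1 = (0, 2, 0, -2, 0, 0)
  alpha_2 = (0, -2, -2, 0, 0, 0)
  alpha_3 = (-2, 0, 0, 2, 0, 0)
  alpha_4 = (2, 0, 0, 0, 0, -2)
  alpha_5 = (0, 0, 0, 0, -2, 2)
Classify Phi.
A5

Compute the Cartan integers a_ij = 2(alpha_i, alpha_j)/(alpha_j, alpha_j); the resulting 5x5 Cartan matrix is
[[2, -1, -1, 0, 0], [-1, 2, 0, 0, 0], [-1, 0, 2, -1, 0], [0, 0, -1, 2, -1], [0, 0, 0, -1, 2]].
All simple roots have the same length, so the diagram is simply laced. The associated Dynkin diagram is a chain of 5 nodes with single edges (A_5), so the type is A_5 (the algebra sl(6)).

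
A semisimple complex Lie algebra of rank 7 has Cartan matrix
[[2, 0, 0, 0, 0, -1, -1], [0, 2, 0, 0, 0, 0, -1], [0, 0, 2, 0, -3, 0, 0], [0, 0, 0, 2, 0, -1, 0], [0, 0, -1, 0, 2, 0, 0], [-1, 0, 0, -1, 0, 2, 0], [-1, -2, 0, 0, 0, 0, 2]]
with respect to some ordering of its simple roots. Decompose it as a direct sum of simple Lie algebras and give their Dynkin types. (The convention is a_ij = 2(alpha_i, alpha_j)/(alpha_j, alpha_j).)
B_5 ⊕ G_2

The diagram associated to this matrix has two connected components: the simple roots {alpha_1, alpha_2, alpha_4, alpha_6, alpha_7} form a chain of 5 nodes with a double edge at one end; the terminal node there is the unique short simple root (B_5), and {alpha_3, alpha_5} form two nodes joined by a triple edge (G_2). A semisimple Lie algebra decomposes uniquely as the direct sum of simple ideals, one per connected component of its Dynkin diagram, so g ≅ B_5 ⊕ G_2 (dimension 55 + 14 = 69).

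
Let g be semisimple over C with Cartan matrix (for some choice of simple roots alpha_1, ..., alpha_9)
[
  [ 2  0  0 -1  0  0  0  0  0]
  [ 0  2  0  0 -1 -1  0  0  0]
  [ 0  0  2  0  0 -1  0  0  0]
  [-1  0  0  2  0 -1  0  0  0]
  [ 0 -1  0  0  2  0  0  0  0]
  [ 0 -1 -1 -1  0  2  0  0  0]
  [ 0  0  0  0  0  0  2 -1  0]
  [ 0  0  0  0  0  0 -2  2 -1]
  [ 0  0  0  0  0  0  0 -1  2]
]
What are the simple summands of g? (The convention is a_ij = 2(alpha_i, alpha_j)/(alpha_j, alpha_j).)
The diagram associated to this matrix has two connected components: the simple roots {alpha_7, alpha_8, alpha_9} form a chain of 3 nodes with a double edge at one end; the terminal node there is the unique short simple root (B_3), and {alpha_1, alpha_2, alpha_3, alpha_4, alpha_5, alpha_6} form a chain of 5 nodes with one extra node attached to the third node from one end (E_6). A semisimple Lie algebra decomposes uniquely as the direct sum of simple ideals, one per connected component of its Dynkin diagram, so g ≅ B_3 ⊕ E_6 (dimension 21 + 78 = 99).

type B_3 + type E_6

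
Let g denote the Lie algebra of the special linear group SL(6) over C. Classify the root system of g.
A_5 (sl(6))

This is sl(6), which has dimension 6^2 - 1 = 35 and rank 6 - 1 = 5 (a Cartan subalgebra is the diagonal traceless matrices). In the classification of classical Lie algebras, the special linear algebra sl(n+1) has type A_n; here n = 5, so the Dynkin diagram is a chain of 5 nodes with single edges (A_5). Hence the type is A_5.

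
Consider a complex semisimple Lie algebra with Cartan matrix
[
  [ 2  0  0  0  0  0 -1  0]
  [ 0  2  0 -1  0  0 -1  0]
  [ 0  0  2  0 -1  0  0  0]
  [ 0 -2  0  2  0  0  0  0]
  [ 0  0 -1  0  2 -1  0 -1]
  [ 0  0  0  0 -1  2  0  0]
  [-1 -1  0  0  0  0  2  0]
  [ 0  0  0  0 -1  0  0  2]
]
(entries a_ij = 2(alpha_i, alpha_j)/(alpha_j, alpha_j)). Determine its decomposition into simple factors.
The diagram associated to this matrix has two connected components: the simple roots {alpha_1, alpha_2, alpha_4, alpha_7} form a chain of 4 nodes with a double edge at one end; the terminal node there is the unique long simple root (C_4), and {alpha_3, alpha_5, alpha_6, alpha_8} form a chain of 2 nodes with a fork of two nodes at one end (D_4). A semisimple Lie algebra decomposes uniquely as the direct sum of simple ideals, one per connected component of its Dynkin diagram, so g ≅ C_4 ⊕ D_4 (dimension 36 + 28 = 64).

C_4 (sp(8)) + D_4 (so(8))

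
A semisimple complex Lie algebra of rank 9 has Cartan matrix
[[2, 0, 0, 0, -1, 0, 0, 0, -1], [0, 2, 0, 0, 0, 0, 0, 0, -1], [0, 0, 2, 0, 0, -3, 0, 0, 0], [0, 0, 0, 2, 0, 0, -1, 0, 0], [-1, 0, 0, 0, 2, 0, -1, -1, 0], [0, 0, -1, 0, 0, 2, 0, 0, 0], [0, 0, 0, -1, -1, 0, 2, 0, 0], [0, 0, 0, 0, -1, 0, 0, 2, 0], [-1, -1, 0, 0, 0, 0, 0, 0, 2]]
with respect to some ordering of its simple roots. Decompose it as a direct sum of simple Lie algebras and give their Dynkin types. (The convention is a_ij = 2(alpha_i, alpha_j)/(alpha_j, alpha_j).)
The diagram associated to this matrix has two connected components: the simple roots {alpha_1, alpha_2, alpha_4, alpha_5, alpha_7, alpha_8, alpha_9} form a chain of 6 nodes with one extra node attached to the third node from one end (E_7), and {alpha_3, alpha_6} form two nodes joined by a triple edge (G_2). A semisimple Lie algebra decomposes uniquely as the direct sum of simple ideals, one per connected component of its Dynkin diagram, so g ≅ E_7 ⊕ G_2 (dimension 133 + 14 = 147).

type E_7 + type G_2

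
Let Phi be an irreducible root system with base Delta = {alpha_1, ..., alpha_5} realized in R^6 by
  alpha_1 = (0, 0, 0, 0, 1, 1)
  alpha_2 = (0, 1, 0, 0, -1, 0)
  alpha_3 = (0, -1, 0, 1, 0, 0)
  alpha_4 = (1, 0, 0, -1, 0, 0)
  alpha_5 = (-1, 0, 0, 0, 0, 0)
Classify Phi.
B_5 (so(11))

Compute the Cartan integers a_ij = 2(alpha_i, alpha_j)/(alpha_j, alpha_j); the resulting 5x5 Cartan matrix is
[[2, -1, 0, 0, 0], [-1, 2, -1, 0, 0], [0, -1, 2, -1, 0], [0, 0, -1, 2, -2], [0, 0, 0, -1, 2]].
The roots have two lengths (squared-length ratio 2:1); the short ones are alpha_{5}. The associated Dynkin diagram is a chain of 5 nodes with a double edge at one end; the terminal node there is the unique short simple root (B_5), so the type is B_5 (the algebra so(11)).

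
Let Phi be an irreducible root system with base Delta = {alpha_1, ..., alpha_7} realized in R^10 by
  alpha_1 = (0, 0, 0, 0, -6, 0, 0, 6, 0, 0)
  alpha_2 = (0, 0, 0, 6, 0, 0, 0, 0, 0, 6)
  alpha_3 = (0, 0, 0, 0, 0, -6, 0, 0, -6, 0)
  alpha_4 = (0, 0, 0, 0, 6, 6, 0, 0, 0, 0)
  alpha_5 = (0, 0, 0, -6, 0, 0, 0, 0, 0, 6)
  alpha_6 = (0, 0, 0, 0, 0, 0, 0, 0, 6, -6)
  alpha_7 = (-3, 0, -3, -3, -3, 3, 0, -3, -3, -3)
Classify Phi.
E_7

Compute the Cartan integers a_ij = 2(alpha_i, alpha_j)/(alpha_j, alpha_j); the resulting 7x7 Cartan matrix is
[[2, 0, 0, -1, 0, 0, 0], [0, 2, 0, 0, 0, -1, -1], [0, 0, 2, -1, 0, -1, 0], [-1, 0, -1, 2, 0, 0, 0], [0, 0, 0, 0, 2, -1, 0], [0, -1, -1, 0, -1, 2, 0], [0, -1, 0, 0, 0, 0, 2]].
All simple roots have the same length, so the diagram is simply laced. The associated Dynkin diagram is a chain of 6 nodes with one extra node attached to the third node from one end (E_7), so the type is E_7.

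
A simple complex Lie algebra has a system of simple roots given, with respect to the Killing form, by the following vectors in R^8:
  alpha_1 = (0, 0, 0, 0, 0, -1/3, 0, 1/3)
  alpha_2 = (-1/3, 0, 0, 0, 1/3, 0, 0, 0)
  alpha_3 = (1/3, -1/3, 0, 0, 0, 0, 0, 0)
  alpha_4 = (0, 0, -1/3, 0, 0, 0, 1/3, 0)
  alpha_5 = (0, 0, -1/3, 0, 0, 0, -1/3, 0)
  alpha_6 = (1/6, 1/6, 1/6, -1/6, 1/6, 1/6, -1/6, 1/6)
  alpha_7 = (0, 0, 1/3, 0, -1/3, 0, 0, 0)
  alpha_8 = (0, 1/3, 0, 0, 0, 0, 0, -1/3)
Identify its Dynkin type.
type E_8

Compute the Cartan integers a_ij = 2(alpha_i, alpha_j)/(alpha_j, alpha_j); the resulting 8x8 Cartan matrix is
[[2, 0, 0, 0, 0, 0, 0, -1], [0, 2, -1, 0, 0, 0, -1, 0], [0, -1, 2, 0, 0, 0, 0, -1], [0, 0, 0, 2, 0, -1, -1, 0], [0, 0, 0, 0, 2, 0, -1, 0], [0, 0, 0, -1, 0, 2, 0, 0], [0, -1, 0, -1, -1, 0, 2, 0], [-1, 0, -1, 0, 0, 0, 0, 2]].
All simple roots have the same length, so the diagram is simply laced. The associated Dynkin diagram is a chain of 7 nodes with one extra node attached to the third node from one end (E_8), so the type is E_8.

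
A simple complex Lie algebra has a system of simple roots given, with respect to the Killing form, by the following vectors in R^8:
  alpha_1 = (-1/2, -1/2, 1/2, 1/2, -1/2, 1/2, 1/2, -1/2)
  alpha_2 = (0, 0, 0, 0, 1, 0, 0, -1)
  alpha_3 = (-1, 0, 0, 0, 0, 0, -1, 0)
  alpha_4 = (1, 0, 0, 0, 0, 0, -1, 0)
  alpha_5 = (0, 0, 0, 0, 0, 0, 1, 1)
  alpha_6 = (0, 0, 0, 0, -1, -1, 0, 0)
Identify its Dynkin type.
Compute the Cartan integers a_ij = 2(alpha_i, alpha_j)/(alpha_j, alpha_j); the resulting 6x6 Cartan matrix is
[[2, 0, 0, -1, 0, 0], [0, 2, 0, 0, -1, -1], [0, 0, 2, 0, -1, 0], [-1, 0, 0, 2, -1, 0], [0, -1, -1, -1, 2, 0], [0, -1, 0, 0, 0, 2]].
All simple roots have the same length, so the diagram is simply laced. The associated Dynkin diagram is a chain of 5 nodes with one extra node attached to the third node from one end (E_6), so the type is E_6.

E_6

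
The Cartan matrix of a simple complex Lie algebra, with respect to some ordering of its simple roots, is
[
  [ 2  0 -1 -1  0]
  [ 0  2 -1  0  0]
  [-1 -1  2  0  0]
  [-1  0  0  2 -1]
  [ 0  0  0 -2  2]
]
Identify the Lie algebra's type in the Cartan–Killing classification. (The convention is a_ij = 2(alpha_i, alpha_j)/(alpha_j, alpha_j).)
The matrix has rank 5 with 2's on the diagonal. Reading the off-diagonal entries as Dynkin edges (a single edge where a_ij = a_ji = -1; a double or triple edge where a_ij * a_ji = 2 or 3), the diagram is a chain of 5 nodes with a double edge at one end; the terminal node there is the unique long simple root (C_5). One simple-root ordering that puts it in standard form is (alpha_2, alpha_3, alpha_1, alpha_4, alpha_5). So the algebra is type C_5, i.e. sp(10).

C5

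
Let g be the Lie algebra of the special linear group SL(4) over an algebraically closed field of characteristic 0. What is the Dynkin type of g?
A_3

This is sl(4), which has dimension 4^2 - 1 = 15 and rank 4 - 1 = 3 (a Cartan subalgebra is the diagonal traceless matrices). In the classification of classical Lie algebras, the special linear algebra sl(n+1) has type A_n; here n = 3, so the Dynkin diagram is a chain of 3 nodes with single edges (A_3). Hence the type is A_3.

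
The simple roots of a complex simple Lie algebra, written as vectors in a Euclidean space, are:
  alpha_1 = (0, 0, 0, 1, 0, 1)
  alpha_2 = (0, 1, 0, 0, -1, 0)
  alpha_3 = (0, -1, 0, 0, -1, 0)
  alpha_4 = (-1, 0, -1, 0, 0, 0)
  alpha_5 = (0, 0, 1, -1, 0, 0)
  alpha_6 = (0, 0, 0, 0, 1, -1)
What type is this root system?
D_6 (so(12))

Compute the Cartan integers a_ij = 2(alpha_i, alpha_j)/(alpha_j, alpha_j); the resulting 6x6 Cartan matrix is
[[2, 0, 0, 0, -1, -1], [0, 2, 0, 0, 0, -1], [0, 0, 2, 0, 0, -1], [0, 0, 0, 2, -1, 0], [-1, 0, 0, -1, 2, 0], [-1, -1, -1, 0, 0, 2]].
All simple roots have the same length, so the diagram is simply laced. The associated Dynkin diagram is a chain of 4 nodes with a fork of two nodes at one end (D_6), so the type is D_6 (the algebra so(12)).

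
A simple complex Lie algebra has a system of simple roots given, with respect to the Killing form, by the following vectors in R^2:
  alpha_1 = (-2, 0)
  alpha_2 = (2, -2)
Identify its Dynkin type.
type B_2

Compute the Cartan integers a_ij = 2(alpha_i, alpha_j)/(alpha_j, alpha_j); the resulting 2x2 Cartan matrix is
[[2, -1], [-2, 2]].
The roots have two lengths (squared-length ratio 2:1); the short ones are alpha_{1}. The associated Dynkin diagram is a chain of 2 nodes with a double edge at one end; the terminal node there is the unique short simple root (B_2), so the type is B_2 (the algebra so(5)).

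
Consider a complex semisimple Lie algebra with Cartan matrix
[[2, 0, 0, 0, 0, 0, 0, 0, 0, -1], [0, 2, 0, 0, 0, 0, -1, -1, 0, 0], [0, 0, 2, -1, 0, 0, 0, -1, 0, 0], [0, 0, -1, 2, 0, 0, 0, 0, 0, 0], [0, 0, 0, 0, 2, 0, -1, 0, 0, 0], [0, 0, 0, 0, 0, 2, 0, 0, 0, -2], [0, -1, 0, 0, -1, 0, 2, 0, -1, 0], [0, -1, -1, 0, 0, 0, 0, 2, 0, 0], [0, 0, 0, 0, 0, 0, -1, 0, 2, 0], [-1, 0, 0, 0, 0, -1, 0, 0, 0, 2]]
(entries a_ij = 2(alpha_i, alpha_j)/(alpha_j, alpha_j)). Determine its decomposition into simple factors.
The diagram associated to this matrix has two connected components: the simple roots {alpha_1, alpha_6, alpha_10} form a chain of 3 nodes with a double edge at one end; the terminal node there is the unique long simple root (C_3), and {alpha_2, alpha_3, alpha_4, alpha_5, alpha_7, alpha_8, alpha_9} form a chain of 5 nodes with a fork of two nodes at one end (D_7). A semisimple Lie algebra decomposes uniquely as the direct sum of simple ideals, one per connected component of its Dynkin diagram, so g ≅ C_3 ⊕ D_7 (dimension 21 + 91 = 112).

type C_3 + type D_7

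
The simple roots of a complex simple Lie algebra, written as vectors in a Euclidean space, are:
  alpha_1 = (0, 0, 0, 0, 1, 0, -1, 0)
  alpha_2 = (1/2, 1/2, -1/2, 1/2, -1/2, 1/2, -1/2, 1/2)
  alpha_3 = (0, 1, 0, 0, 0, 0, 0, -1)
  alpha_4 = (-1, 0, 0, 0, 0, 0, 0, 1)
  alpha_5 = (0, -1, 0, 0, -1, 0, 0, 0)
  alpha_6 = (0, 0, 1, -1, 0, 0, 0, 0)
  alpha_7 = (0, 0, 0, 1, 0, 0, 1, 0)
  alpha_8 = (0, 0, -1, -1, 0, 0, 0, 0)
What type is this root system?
type E_8

Compute the Cartan integers a_ij = 2(alpha_i, alpha_j)/(alpha_j, alpha_j); the resulting 8x8 Cartan matrix is
[[2, 0, 0, 0, -1, 0, -1, 0], [0, 2, 0, 0, 0, -1, 0, 0], [0, 0, 2, -1, -1, 0, 0, 0], [0, 0, -1, 2, 0, 0, 0, 0], [-1, 0, -1, 0, 2, 0, 0, 0], [0, -1, 0, 0, 0, 2, -1, 0], [-1, 0, 0, 0, 0, -1, 2, -1], [0, 0, 0, 0, 0, 0, -1, 2]].
All simple roots have the same length, so the diagram is simply laced. The associated Dynkin diagram is a chain of 7 nodes with one extra node attached to the third node from one end (E_8), so the type is E_8.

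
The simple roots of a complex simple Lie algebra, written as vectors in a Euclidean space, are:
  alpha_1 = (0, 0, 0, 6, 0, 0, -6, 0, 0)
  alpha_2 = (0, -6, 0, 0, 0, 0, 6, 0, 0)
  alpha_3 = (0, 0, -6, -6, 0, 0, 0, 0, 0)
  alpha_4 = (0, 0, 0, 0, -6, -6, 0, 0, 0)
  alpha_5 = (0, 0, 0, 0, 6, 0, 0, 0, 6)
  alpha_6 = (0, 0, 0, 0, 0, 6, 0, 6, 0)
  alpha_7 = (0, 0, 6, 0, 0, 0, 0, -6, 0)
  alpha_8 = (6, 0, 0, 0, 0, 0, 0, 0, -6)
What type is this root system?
type A_8

Compute the Cartan integers a_ij = 2(alpha_i, alpha_j)/(alpha_j, alpha_j); the resulting 8x8 Cartan matrix is
[[2, -1, -1, 0, 0, 0, 0, 0], [-1, 2, 0, 0, 0, 0, 0, 0], [-1, 0, 2, 0, 0, 0, -1, 0], [0, 0, 0, 2, -1, -1, 0, 0], [0, 0, 0, -1, 2, 0, 0, -1], [0, 0, 0, -1, 0, 2, -1, 0], [0, 0, -1, 0, 0, -1, 2, 0], [0, 0, 0, 0, -1, 0, 0, 2]].
All simple roots have the same length, so the diagram is simply laced. The associated Dynkin diagram is a chain of 8 nodes with single edges (A_8), so the type is A_8 (the algebra sl(9)).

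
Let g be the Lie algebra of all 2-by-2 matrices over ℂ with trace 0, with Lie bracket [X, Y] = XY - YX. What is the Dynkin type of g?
type A_1

This is sl(2), which has dimension 2^2 - 1 = 3 and rank 2 - 1 = 1 (a Cartan subalgebra is the diagonal traceless matrices). In the classification of classical Lie algebras, the special linear algebra sl(n+1) has type A_n; here n = 1, so the Dynkin diagram is a chain of 1 nodes with single edges (A_1). Hence the type is A_1.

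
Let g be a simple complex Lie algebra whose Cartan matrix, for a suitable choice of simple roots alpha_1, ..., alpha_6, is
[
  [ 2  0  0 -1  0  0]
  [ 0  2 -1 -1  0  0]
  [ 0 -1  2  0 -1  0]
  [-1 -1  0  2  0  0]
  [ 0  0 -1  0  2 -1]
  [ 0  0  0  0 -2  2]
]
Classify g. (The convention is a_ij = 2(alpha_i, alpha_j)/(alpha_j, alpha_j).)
C_6 (sp(12))

The matrix has rank 6 with 2's on the diagonal. Reading the off-diagonal entries as Dynkin edges (a single edge where a_ij = a_ji = -1; a double or triple edge where a_ij * a_ji = 2 or 3), the diagram is a chain of 6 nodes with a double edge at one end; the terminal node there is the unique long simple root (C_6). One simple-root ordering that puts it in standard form is (alpha_1, alpha_4, alpha_2, alpha_3, alpha_5, alpha_6). So the algebra is type C_6, i.e. sp(12).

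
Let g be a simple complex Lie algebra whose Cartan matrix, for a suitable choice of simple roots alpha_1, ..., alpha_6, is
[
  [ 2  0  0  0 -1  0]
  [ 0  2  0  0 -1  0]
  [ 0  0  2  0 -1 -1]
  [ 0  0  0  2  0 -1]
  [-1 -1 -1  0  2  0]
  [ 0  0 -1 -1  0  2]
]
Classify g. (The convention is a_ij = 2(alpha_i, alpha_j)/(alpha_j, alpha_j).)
type D_6

The matrix has rank 6 with 2's on the diagonal. Reading the off-diagonal entries as Dynkin edges (a single edge where a_ij = a_ji = -1; a double or triple edge where a_ij * a_ji = 2 or 3), the diagram is a chain of 4 nodes with a fork of two nodes at one end (D_6). One simple-root ordering that puts it in standard form is (alpha_4, alpha_6, alpha_3, alpha_5, alpha_1, alpha_2). So the algebra is type D_6, i.e. so(12).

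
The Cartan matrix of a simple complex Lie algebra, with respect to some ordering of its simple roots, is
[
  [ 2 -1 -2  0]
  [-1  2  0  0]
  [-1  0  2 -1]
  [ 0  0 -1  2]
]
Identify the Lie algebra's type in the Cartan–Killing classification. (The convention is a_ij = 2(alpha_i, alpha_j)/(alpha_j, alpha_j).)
type F_4

The matrix has rank 4 with 2's on the diagonal. Reading the off-diagonal entries as Dynkin edges (a single edge where a_ij = a_ji = -1; a double or triple edge where a_ij * a_ji = 2 or 3), the diagram is a chain of 4 nodes with a double edge between the middle two (F_4). One simple-root ordering that puts it in standard form is (alpha_2, alpha_1, alpha_3, alpha_4). So the algebra is type F_4.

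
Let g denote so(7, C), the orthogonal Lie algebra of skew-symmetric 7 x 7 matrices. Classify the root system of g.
This is so(7) with 7 odd, which has dimension 7(7-1)/2 = 21 and rank (7-1)/2 = 3. In the classification of classical Lie algebras, the orthogonal algebra so(2n+1) in an odd number of variables has type B_n; here n = 3, so the Dynkin diagram is a chain of 3 nodes with a double edge at one end; the terminal node there is the unique short simple root (B_3). Hence the type is B_3.

B_3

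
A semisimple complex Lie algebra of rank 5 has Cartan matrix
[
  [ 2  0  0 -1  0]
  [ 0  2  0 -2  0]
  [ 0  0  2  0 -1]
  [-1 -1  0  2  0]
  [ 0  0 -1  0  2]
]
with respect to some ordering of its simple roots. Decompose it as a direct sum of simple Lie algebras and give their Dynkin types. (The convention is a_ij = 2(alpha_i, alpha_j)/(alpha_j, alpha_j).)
The diagram associated to this matrix has two connected components: the simple roots {alpha_3, alpha_5} form a chain of 2 nodes with single edges (A_2), and {alpha_1, alpha_2, alpha_4} form a chain of 3 nodes with a double edge at one end; the terminal node there is the unique long simple root (C_3). A semisimple Lie algebra decomposes uniquely as the direct sum of simple ideals, one per connected component of its Dynkin diagram, so g ≅ A_2 ⊕ C_3 (dimension 8 + 21 = 29).

A_2 (sl(3)) ⊕ C_3 (sp(6))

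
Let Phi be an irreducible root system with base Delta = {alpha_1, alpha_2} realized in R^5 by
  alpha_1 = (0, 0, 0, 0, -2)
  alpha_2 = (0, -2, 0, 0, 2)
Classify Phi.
Compute the Cartan integers a_ij = 2(alpha_i, alpha_j)/(alpha_j, alpha_j); the resulting 2x2 Cartan matrix is
[[2, -1], [-2, 2]].
The roots have two lengths (squared-length ratio 2:1); the short ones are alpha_{1}. The associated Dynkin diagram is a chain of 2 nodes with a double edge at one end; the terminal node there is the unique short simple root (B_2), so the type is B_2 (the algebra so(5)).

B_2 (so(5))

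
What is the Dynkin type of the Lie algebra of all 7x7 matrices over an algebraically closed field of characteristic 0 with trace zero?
A6

This is sl(7), which has dimension 7^2 - 1 = 48 and rank 7 - 1 = 6 (a Cartan subalgebra is the diagonal traceless matrices). In the classification of classical Lie algebras, the special linear algebra sl(n+1) has type A_n; here n = 6, so the Dynkin diagram is a chain of 6 nodes with single edges (A_6). Hence the type is A_6.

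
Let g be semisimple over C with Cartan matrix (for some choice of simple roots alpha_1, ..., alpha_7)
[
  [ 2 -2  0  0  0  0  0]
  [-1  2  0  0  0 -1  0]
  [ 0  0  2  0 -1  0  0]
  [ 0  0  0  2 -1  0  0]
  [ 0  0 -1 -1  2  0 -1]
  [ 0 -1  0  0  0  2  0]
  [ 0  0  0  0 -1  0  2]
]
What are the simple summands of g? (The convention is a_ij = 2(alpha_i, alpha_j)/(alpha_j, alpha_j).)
C3 + D4

The diagram associated to this matrix has two connected components: the simple roots {alpha_1, alpha_2, alpha_6} form a chain of 3 nodes with a double edge at one end; the terminal node there is the unique long simple root (C_3), and {alpha_3, alpha_4, alpha_5, alpha_7} form a chain of 2 nodes with a fork of two nodes at one end (D_4). A semisimple Lie algebra decomposes uniquely as the direct sum of simple ideals, one per connected component of its Dynkin diagram, so g ≅ C_3 ⊕ D_4 (dimension 21 + 28 = 49).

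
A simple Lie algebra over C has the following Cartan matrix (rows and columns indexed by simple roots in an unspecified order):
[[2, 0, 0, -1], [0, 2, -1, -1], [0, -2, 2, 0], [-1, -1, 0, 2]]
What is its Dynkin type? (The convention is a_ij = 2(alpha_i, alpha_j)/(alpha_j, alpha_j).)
The matrix has rank 4 with 2's on the diagonal. Reading the off-diagonal entries as Dynkin edges (a single edge where a_ij = a_ji = -1; a double or triple edge where a_ij * a_ji = 2 or 3), the diagram is a chain of 4 nodes with a double edge at one end; the terminal node there is the unique long simple root (C_4). One simple-root ordering that puts it in standard form is (alpha_1, alpha_4, alpha_2, alpha_3). So the algebra is type C_4, i.e. sp(8).

type C_4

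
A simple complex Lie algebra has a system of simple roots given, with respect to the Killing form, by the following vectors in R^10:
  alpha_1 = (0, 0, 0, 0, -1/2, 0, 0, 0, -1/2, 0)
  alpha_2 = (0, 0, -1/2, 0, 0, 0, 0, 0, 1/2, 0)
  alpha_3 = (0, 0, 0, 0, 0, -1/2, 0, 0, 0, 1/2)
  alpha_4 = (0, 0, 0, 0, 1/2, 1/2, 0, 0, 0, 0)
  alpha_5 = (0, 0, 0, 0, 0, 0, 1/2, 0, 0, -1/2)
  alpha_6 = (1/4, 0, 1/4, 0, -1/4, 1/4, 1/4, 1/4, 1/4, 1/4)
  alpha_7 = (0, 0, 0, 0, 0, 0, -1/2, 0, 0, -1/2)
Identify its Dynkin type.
Compute the Cartan integers a_ij = 2(alpha_i, alpha_j)/(alpha_j, alpha_j); the resulting 7x7 Cartan matrix is
[[2, -1, 0, -1, 0, 0, 0], [-1, 2, 0, 0, 0, 0, 0], [0, 0, 2, -1, -1, 0, -1], [-1, 0, -1, 2, 0, 0, 0], [0, 0, -1, 0, 2, 0, 0], [0, 0, 0, 0, 0, 2, -1], [0, 0, -1, 0, 0, -1, 2]].
All simple roots have the same length, so the diagram is simply laced. The associated Dynkin diagram is a chain of 6 nodes with one extra node attached to the third node from one end (E_7), so the type is E_7.

type E_7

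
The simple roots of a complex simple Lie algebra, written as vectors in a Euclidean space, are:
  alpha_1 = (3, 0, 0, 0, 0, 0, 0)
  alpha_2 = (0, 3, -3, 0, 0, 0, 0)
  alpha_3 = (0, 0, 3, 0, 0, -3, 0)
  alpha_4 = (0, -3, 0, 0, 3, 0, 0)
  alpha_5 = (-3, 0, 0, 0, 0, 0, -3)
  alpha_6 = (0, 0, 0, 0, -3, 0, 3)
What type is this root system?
B_6 (so(13))

Compute the Cartan integers a_ij = 2(alpha_i, alpha_j)/(alpha_j, alpha_j); the resulting 6x6 Cartan matrix is
[[2, 0, 0, 0, -1, 0], [0, 2, -1, -1, 0, 0], [0, -1, 2, 0, 0, 0], [0, -1, 0, 2, 0, -1], [-2, 0, 0, 0, 2, -1], [0, 0, 0, -1, -1, 2]].
The roots have two lengths (squared-length ratio 2:1); the short ones are alpha_{1}. The associated Dynkin diagram is a chain of 6 nodes with a double edge at one end; the terminal node there is the unique short simple root (B_6), so the type is B_6 (the algebra so(13)).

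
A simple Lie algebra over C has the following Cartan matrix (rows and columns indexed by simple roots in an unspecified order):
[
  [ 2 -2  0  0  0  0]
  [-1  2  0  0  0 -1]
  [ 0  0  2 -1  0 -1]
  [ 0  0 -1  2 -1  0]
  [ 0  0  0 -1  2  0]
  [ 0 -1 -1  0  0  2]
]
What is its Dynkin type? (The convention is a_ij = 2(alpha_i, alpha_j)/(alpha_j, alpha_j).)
The matrix has rank 6 with 2's on the diagonal. Reading the off-diagonal entries as Dynkin edges (a single edge where a_ij = a_ji = -1; a double or triple edge where a_ij * a_ji = 2 or 3), the diagram is a chain of 6 nodes with a double edge at one end; the terminal node there is the unique long simple root (C_6). One simple-root ordering that puts it in standard form is (alpha_5, alpha_4, alpha_3, alpha_6, alpha_2, alpha_1). So the algebra is type C_6, i.e. sp(12).

C6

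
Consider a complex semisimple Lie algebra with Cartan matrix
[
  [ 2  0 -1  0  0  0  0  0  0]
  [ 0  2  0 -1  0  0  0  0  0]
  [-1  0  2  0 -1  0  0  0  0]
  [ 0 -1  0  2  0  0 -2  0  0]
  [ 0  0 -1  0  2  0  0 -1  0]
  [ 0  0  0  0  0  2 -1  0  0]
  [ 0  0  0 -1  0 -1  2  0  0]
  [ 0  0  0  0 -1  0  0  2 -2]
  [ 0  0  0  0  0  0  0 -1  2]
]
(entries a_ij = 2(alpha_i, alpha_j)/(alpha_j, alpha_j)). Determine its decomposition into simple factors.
B5 + F4

The diagram associated to this matrix has two connected components: the simple roots {alpha_1, alpha_3, alpha_5, alpha_8, alpha_9} form a chain of 5 nodes with a double edge at one end; the terminal node there is the unique short simple root (B_5), and {alpha_2, alpha_4, alpha_6, alpha_7} form a chain of 4 nodes with a double edge between the middle two (F_4). A semisimple Lie algebra decomposes uniquely as the direct sum of simple ideals, one per connected component of its Dynkin diagram, so g ≅ B_5 ⊕ F_4 (dimension 55 + 52 = 107).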